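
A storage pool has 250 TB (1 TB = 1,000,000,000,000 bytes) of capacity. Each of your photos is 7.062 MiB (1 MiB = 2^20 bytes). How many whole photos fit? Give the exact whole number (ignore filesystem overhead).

Capacity: 250 TB = 250,000,000,000,000 bytes
Per item: 7.062 MiB = 7,405,043.712 bytes
⌊250,000,000,000,000 / 7,405,043.712⌋ = 33,760,773

33,760,773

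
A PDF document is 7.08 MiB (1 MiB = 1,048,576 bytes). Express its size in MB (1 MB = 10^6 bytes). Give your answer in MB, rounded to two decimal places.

7.08 MiB × 1,048,576 bytes/MiB = 7,423,918.08 bytes
1 MB = 10^6 bytes = 1,000,000 bytes
7,423,918.08 / 1,000,000 = 7.42 MB

7.42 MB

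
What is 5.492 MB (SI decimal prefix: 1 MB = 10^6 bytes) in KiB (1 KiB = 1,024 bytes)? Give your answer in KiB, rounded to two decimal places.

5,363.28 KiB

5.492 MB × 1,000,000 bytes/MB = 5,492,000 bytes
1 KiB = 1,024 bytes
5,492,000 / 1,024 = 5,363.28 KiB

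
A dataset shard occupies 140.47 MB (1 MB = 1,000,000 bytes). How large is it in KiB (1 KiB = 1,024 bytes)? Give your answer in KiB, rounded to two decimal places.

137,177.73 KiB

140.47 MB × 1,000,000 bytes/MB = 140,470,000 bytes
1 KiB = 2^10 bytes = 1,024 bytes
140,470,000 / 1,024 = 137,177.73 KiB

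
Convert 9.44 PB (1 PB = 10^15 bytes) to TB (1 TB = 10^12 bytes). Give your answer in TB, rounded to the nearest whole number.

9.44 PB = 9.44 × 10^15 bytes = 9,440,000,000,000,000 bytes
1 TB = 1,000,000,000,000 bytes
9,440,000,000,000,000 / 1,000,000,000,000 = 9,440 TB

9,440 TB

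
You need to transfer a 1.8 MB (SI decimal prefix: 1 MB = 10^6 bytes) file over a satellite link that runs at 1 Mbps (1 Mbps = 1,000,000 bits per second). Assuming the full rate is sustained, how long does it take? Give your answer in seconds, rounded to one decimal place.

14.4 seconds

1.8 MB = 1,800,000 bytes = 14,400,000 bits
1 Mbps = 1,000,000 bits/s
time = 14,400,000 / 1,000,000 = 14.4 s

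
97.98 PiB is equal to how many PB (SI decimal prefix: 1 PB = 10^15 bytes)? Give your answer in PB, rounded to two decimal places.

97.98 PiB = 97.98 × 2^50 bytes = 110,315,672,872,440,299.52 bytes
1 PB = 1,000,000,000,000,000 bytes
110,315,672,872,440,299.52 / 1,000,000,000,000,000 = 110.32 PB

110.32 PB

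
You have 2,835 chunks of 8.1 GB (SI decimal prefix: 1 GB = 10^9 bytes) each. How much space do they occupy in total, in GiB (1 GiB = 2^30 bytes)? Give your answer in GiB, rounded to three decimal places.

Total = 2,835 × 8.1 GB = 22963.5 GB
= 22963.5 × 1,000,000,000 bytes = 22,963,500,000,000 bytes
1 GiB = 1,073,741,824 bytes
22,963,500,000,000 / 1,073,741,824 = 21,386.426 GiB

21,386.426 GiB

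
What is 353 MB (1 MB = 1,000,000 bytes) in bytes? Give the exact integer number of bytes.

353 × 1,000,000 = 353,000,000 bytes

353,000,000 bytes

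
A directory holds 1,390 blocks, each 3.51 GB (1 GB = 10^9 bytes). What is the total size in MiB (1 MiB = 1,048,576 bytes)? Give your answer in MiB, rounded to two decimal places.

4,652,881.62 MiB

Total = 1,390 × 3.51 GB = 4878.9 GB
= 4878.9 × 1,000,000,000 bytes = 4,878,900,000,000 bytes
1 MiB = 1,048,576 bytes
4,878,900,000,000 / 1,048,576 = 4,652,881.62 MiB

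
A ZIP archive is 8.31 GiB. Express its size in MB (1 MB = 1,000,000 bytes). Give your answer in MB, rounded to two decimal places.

8.31 GiB = 8.31 × 2^30 bytes = 8,922,794,557.44 bytes
1 MB = 1,000,000 bytes
8,922,794,557.44 / 1,000,000 = 8,922.79 MB

8,922.79 MB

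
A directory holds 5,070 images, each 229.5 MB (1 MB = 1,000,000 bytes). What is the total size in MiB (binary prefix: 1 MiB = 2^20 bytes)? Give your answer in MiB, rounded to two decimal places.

1,109,662.06 MiB

Total = 5,070 × 229.5 MB = 1,163,565 MB
= 1,163,565 × 1,000,000 bytes = 1,163,565,000,000 bytes
1 MiB = 1,048,576 bytes
1,163,565,000,000 / 1,048,576 = 1,109,662.06 MiB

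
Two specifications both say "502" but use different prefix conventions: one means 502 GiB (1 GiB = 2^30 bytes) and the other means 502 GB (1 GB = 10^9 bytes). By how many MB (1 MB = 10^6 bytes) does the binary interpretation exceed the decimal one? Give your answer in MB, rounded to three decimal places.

502 GiB = 502 × 1,073,741,824 = 539,018,395,648 bytes
502 GB = 502 × 1,000,000,000 = 502,000,000,000 bytes
difference = 37,018,395,648 bytes
37,018,395,648 / 1,000,000 = 37,018.396 MB

37,018.396 MB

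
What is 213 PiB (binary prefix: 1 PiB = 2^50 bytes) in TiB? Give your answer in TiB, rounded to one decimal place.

218,112.0 TiB

213 PiB × 1,125,899,906,842,624 bytes/PiB = 239,816,680,157,478,912 bytes
1 TiB = 1,099,511,627,776 bytes
239,816,680,157,478,912 / 1,099,511,627,776 = 218,112.0 TiB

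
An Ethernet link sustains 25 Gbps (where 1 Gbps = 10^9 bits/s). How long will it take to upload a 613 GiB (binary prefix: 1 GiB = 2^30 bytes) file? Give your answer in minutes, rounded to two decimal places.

613 GiB = 658,203,738,112 bytes = 5,265,629,904,896 bits
25 Gbps = 25,000,000,000 bits/s
time = 5,265,629,904,896 / 25,000,000,000 = 210.625 s
210.625 s / 60 = 3.51 minutes

3.51 minutes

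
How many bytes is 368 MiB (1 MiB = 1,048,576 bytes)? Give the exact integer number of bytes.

368 × 1,048,576 = 385,875,968 bytes  (1 MiB = 2^20 bytes)

385,875,968 bytes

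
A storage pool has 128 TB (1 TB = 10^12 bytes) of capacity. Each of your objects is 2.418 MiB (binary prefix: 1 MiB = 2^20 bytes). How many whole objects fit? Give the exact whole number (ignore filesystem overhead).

Capacity: 128 TB = 128,000,000,000,000 bytes
Per item: 2.418 MiB = 2,535,456.768 bytes
⌊128,000,000,000,000 / 2,535,456.768⌋ = 50,484,000

50,484,000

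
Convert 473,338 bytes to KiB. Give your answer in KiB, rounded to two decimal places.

462.24 KiB

473,338 bytes given.
1 KiB = 2^10 bytes = 1,024 bytes
473,338 / 1,024 = 462.24 KiB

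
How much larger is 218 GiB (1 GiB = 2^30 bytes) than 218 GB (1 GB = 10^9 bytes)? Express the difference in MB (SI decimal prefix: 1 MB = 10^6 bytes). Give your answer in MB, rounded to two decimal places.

218 GiB = 218 × 1,073,741,824 = 234,075,717,632 bytes
218 GB = 218 × 1,000,000,000 = 218,000,000,000 bytes
difference = 16,075,717,632 bytes
16,075,717,632 / 1,000,000 = 16,075.72 MB

16,075.72 MB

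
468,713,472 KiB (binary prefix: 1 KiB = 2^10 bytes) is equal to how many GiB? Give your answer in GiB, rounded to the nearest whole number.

468,713,472 KiB = 468,713,472 × 2^10 bytes = 479,962,595,328 bytes
1 GiB = 2^30 bytes = 1,073,741,824 bytes
479,962,595,328 / 1,073,741,824 = 447 GiB

447 GiB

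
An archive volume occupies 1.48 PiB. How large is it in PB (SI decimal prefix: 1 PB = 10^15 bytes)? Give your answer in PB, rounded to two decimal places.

1.67 PB

1.48 PiB × 1,125,899,906,842,624 bytes/PiB = 1,666,331,862,127,083.52 bytes
1 PB = 10^15 bytes = 1,000,000,000,000,000 bytes
1,666,331,862,127,083.52 / 1,000,000,000,000,000 = 1.67 PB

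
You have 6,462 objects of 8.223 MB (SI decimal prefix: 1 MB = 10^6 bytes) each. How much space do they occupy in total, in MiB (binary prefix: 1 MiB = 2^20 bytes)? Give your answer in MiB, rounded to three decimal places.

50,675.417 MiB

Total = 6,462 × 8.223 MB = 53137.026 MB
= 53137.026 × 1,000,000 bytes = 53,137,026,000 bytes
1 MiB = 1,048,576 bytes
53,137,026,000 / 1,048,576 = 50,675.417 MiB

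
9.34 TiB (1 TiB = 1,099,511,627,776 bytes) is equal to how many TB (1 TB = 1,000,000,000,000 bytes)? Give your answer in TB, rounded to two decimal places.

9.34 TiB = 9.34 × 2^40 bytes = 10,269,438,603,427.84 bytes
1 TB = 10^12 bytes = 1,000,000,000,000 bytes
10,269,438,603,427.84 / 1,000,000,000,000 = 10.27 TB

10.27 TB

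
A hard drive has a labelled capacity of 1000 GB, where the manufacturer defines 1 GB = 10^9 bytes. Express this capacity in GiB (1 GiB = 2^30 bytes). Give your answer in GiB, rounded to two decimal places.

1000 GB = 1000 × 10^9 bytes = 1,000,000,000,000 bytes
1 GiB = 1,073,741,824 bytes
1,000,000,000,000 / 1,073,741,824 = 931.32 GiB

931.32 GiB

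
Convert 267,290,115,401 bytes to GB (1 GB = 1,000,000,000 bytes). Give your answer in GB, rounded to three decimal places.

267,290,115,401 bytes given.
1 GB = 10^9 bytes = 1,000,000,000 bytes
267,290,115,401 / 1,000,000,000 = 267.290 GB

267.290 GB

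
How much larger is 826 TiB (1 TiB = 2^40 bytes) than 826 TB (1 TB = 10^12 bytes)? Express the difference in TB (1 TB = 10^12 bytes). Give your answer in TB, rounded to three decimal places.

82.197 TB

826 TiB = 826 × 1,099,511,627,776 = 908,196,604,542,976 bytes
826 TB = 826 × 1,000,000,000,000 = 826,000,000,000,000 bytes
difference = 82,196,604,542,976 bytes
82,196,604,542,976 / 1,000,000,000,000 = 82.197 TB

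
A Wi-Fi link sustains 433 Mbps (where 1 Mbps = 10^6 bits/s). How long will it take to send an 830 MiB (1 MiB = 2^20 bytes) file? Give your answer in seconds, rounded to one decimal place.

830 MiB = 870,318,080 bytes = 6,962,544,640 bits
433 Mbps = 433,000,000 bits/s
time = 6,962,544,640 / 433,000,000 = 16.1 s

16.1 seconds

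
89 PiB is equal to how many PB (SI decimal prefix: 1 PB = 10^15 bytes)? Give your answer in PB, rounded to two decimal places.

100.21 PB

89 PiB = 89 × 2^50 bytes = 100,205,091,708,993,536 bytes
1 PB = 1,000,000,000,000,000 bytes
100,205,091,708,993,536 / 1,000,000,000,000,000 = 100.21 PB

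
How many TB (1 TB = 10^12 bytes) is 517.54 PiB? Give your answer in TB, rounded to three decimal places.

582,698.238 TB

517.54 PiB = 517.54 × 2^50 bytes = 582,698,237,787,331,624.96 bytes
1 TB = 10^12 bytes = 1,000,000,000,000 bytes
582,698,237,787,331,624.96 / 1,000,000,000,000 = 582,698.238 TB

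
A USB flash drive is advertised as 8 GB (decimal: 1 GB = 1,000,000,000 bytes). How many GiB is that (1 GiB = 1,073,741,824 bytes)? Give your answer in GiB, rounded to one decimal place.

7.5 GiB

8 GB = 8 × 10^9 bytes = 8,000,000,000 bytes
1 GiB = 1,073,741,824 bytes
8,000,000,000 / 1,073,741,824 = 7.5 GiB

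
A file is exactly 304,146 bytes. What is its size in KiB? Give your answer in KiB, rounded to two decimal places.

297.02 KiB

304,146 bytes given.
1 KiB = 2^10 bytes = 1,024 bytes
304,146 / 1,024 = 297.02 KiB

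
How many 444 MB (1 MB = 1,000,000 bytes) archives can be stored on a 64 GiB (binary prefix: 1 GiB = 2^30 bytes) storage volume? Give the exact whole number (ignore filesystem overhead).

Capacity: 64 GiB = 68,719,476,736 bytes
Per item: 444 MB = 444,000,000 bytes
⌊68,719,476,736 / 444,000,000⌋ = 154

154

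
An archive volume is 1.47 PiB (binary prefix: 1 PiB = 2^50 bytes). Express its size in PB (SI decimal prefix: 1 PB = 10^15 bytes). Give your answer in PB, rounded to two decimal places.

1.66 PB

1.47 PiB = 1.47 × 2^50 bytes = 1,655,072,863,058,657.28 bytes
1 PB = 10^15 bytes = 1,000,000,000,000,000 bytes
1,655,072,863,058,657.28 / 1,000,000,000,000,000 = 1.66 PB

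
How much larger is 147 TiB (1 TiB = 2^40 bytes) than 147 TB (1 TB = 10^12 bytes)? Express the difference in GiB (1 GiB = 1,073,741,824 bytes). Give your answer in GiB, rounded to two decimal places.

13,623.58 GiB

147 TiB = 147 × 1,099,511,627,776 = 161,628,209,283,072 bytes
147 TB = 147 × 1,000,000,000,000 = 147,000,000,000,000 bytes
difference = 14,628,209,283,072 bytes
14,628,209,283,072 / 1,073,741,824 = 13,623.58 GiB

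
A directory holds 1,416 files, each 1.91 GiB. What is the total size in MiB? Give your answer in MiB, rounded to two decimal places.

Total = 1,416 × 1.91 GiB = 2704.56 GiB
= 2704.56 × 1,073,741,824 bytes = 2,903,999,187,517.44 bytes
1 MiB = 1,048,576 bytes
2,903,999,187,517.44 / 1,048,576 = 2,769,469.44 MiB

2,769,469.44 MiB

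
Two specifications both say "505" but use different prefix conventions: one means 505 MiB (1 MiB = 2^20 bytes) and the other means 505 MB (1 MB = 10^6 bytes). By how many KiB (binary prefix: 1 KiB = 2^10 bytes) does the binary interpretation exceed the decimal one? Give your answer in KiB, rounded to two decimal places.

505 MiB = 505 × 1,048,576 = 529,530,880 bytes
505 MB = 505 × 1,000,000 = 505,000,000 bytes
difference = 24,530,880 bytes
24,530,880 / 1,024 = 23,955.94 KiB

23,955.94 KiB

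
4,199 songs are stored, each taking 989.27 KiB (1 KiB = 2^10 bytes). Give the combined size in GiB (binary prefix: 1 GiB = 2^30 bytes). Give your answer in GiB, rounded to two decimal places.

Total = 4,199 × 989.27 KiB = 4153944.73 KiB
= 4153944.73 × 1,024 bytes = 4,253,639,403.52 bytes
1 GiB = 1,073,741,824 bytes
4,253,639,403.52 / 1,073,741,824 = 3.96 GiB

3.96 GiB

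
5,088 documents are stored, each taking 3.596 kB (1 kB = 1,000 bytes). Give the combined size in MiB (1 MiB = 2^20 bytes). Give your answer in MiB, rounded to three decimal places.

17.449 MiB

Total = 5,088 × 3.596 kB = 18296.448 kB
= 18296.448 × 1,000 bytes = 18,296,448 bytes
1 MiB = 1,048,576 bytes
18,296,448 / 1,048,576 = 17.449 MiB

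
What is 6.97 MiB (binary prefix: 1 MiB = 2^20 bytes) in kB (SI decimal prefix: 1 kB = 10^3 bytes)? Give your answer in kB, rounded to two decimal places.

7,308.57 kB

6.97 MiB = 6.97 × 2^20 bytes = 7,308,574.72 bytes
1 kB = 1,000 bytes
7,308,574.72 / 1,000 = 7,308.57 kB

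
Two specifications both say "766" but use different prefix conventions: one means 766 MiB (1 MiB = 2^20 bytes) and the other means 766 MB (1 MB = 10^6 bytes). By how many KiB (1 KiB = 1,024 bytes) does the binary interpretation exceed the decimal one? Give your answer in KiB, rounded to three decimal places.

766 MiB = 766 × 1,048,576 = 803,209,216 bytes
766 MB = 766 × 1,000,000 = 766,000,000 bytes
difference = 37,209,216 bytes
37,209,216 / 1,024 = 36,337.125 KiB

36,337.125 KiB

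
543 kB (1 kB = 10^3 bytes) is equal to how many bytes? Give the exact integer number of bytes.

543 × 1,000 = 543,000 bytes

543,000 bytes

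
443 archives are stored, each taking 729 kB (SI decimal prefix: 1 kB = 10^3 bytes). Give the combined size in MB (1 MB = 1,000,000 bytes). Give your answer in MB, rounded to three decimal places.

322.947 MB

Total = 443 × 729 kB = 322,947 kB
= 322,947 × 1,000 bytes = 322,947,000 bytes
1 MB = 1,000,000 bytes
322,947,000 / 1,000,000 = 322.947 MB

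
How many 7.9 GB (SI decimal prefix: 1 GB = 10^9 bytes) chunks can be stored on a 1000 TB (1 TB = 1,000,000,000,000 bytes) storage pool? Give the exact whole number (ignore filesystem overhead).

Capacity: 1000 TB = 1,000,000,000,000,000 bytes
Per item: 7.9 GB = 7,900,000,000 bytes
⌊1,000,000,000,000,000 / 7,900,000,000⌋ = 126,582

126,582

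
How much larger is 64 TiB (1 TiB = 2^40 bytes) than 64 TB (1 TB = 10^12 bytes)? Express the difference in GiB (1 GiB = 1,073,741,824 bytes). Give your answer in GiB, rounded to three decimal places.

5,931.355 GiB

64 TiB = 64 × 1,099,511,627,776 = 70,368,744,177,664 bytes
64 TB = 64 × 1,000,000,000,000 = 64,000,000,000,000 bytes
difference = 6,368,744,177,664 bytes
6,368,744,177,664 / 1,073,741,824 = 5,931.355 GiB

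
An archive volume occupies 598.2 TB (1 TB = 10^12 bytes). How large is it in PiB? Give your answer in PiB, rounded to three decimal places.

0.531 PiB

598.2 TB = 598.2 × 10^12 bytes = 598,200,000,000,000 bytes
1 PiB = 1,125,899,906,842,624 bytes
598,200,000,000,000 / 1,125,899,906,842,624 = 0.531 PiB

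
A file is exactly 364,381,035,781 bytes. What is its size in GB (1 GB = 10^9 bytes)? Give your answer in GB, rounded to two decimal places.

364.38 GB

364,381,035,781 bytes given.
1 GB = 1,000,000,000 bytes
364,381,035,781 / 1,000,000,000 = 364.38 GB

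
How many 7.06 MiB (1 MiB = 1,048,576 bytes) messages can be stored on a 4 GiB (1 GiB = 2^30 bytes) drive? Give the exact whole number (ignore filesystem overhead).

580

Capacity: 4 GiB = 4,294,967,296 bytes
Per item: 7.06 MiB = 7,402,946.56 bytes
⌊4,294,967,296 / 7,402,946.56⌋ = 580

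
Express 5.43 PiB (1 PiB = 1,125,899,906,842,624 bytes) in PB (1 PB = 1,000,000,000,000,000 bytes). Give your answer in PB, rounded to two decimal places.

6.11 PB

5.43 PiB = 5.43 × 2^50 bytes = 6,113,636,494,155,448.32 bytes
1 PB = 10^15 bytes = 1,000,000,000,000,000 bytes
6,113,636,494,155,448.32 / 1,000,000,000,000,000 = 6.11 PB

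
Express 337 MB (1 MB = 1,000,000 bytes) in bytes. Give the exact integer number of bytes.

337,000,000 bytes

337 × 1,000,000 = 337,000,000 bytes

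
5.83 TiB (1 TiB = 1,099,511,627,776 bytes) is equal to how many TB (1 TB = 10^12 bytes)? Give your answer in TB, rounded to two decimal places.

6.41 TB

5.83 TiB × 1,099,511,627,776 bytes/TiB = 6,410,152,789,934.08 bytes
1 TB = 10^12 bytes = 1,000,000,000,000 bytes
6,410,152,789,934.08 / 1,000,000,000,000 = 6.41 TB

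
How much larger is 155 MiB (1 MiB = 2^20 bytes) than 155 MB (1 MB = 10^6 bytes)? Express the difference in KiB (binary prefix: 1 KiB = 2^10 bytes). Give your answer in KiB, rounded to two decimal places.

7,352.81 KiB

155 MiB = 155 × 1,048,576 = 162,529,280 bytes
155 MB = 155 × 1,000,000 = 155,000,000 bytes
difference = 7,529,280 bytes
7,529,280 / 1,024 = 7,352.81 KiB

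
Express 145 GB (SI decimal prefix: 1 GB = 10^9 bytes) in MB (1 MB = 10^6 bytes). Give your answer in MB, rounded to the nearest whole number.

145,000 MB

145 GB = 145 × 10^9 bytes = 145,000,000,000 bytes
1 MB = 10^6 bytes = 1,000,000 bytes
145,000,000,000 / 1,000,000 = 145,000 MB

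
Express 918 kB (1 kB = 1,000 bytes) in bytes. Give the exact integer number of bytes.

918 × 1,000 = 918,000 bytes

918,000 bytes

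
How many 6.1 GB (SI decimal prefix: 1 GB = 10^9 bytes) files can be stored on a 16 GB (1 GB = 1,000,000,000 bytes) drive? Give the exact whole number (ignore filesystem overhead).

2

Capacity: 16 GB = 16,000,000,000 bytes
Per item: 6.1 GB = 6,100,000,000 bytes
⌊16,000,000,000 / 6,100,000,000⌋ = 2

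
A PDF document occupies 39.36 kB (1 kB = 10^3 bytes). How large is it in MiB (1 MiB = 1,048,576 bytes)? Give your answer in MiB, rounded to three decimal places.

39.36 kB = 39.36 × 10^3 bytes = 39,360 bytes
1 MiB = 2^20 bytes = 1,048,576 bytes
39,360 / 1,048,576 = 0.038 MiB

0.038 MiB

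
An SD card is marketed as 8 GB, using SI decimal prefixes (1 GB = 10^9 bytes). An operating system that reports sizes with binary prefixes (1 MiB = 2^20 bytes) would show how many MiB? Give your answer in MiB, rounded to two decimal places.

7,629.39 MiB

8 GB × 1,000,000,000 bytes/GB = 8,000,000,000 bytes
1 MiB = 2^20 bytes = 1,048,576 bytes
8,000,000,000 / 1,048,576 = 7,629.39 MiB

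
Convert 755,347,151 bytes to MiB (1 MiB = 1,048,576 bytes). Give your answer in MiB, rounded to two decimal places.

755,347,151 bytes given.
1 MiB = 2^20 bytes = 1,048,576 bytes
755,347,151 / 1,048,576 = 720.36 MiB

720.36 MiB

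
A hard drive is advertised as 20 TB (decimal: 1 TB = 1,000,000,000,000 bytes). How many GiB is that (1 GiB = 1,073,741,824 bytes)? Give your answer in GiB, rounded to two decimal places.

18,626.45 GiB

20 TB = 20 × 10^12 bytes = 20,000,000,000,000 bytes
1 GiB = 2^30 bytes = 1,073,741,824 bytes
20,000,000,000,000 / 1,073,741,824 = 18,626.45 GiB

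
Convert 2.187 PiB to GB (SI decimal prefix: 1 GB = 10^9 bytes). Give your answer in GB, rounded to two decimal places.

2,462,343.10 GB

2.187 PiB = 2.187 × 2^50 bytes = 2,462,343,096,264,818.688 bytes
1 GB = 1,000,000,000 bytes
2,462,343,096,264,818.688 / 1,000,000,000 = 2,462,343.10 GB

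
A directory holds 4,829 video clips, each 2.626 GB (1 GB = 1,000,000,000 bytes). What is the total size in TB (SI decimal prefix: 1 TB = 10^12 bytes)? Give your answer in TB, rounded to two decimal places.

Total = 4,829 × 2.626 GB = 12680.954 GB
= 12680.954 × 1,000,000,000 bytes = 12,680,954,000,000 bytes
1 TB = 1,000,000,000,000 bytes
12,680,954,000,000 / 1,000,000,000,000 = 12.68 TB

12.68 TB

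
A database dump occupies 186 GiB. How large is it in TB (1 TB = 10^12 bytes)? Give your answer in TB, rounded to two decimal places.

0.20 TB

186 GiB × 1,073,741,824 bytes/GiB = 199,715,979,264 bytes
1 TB = 10^12 bytes = 1,000,000,000,000 bytes
199,715,979,264 / 1,000,000,000,000 = 0.20 TB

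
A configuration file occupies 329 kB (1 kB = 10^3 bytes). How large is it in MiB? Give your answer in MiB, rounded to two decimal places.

0.31 MiB

329 kB = 329 × 10^3 bytes = 329,000 bytes
1 MiB = 2^20 bytes = 1,048,576 bytes
329,000 / 1,048,576 = 0.31 MiB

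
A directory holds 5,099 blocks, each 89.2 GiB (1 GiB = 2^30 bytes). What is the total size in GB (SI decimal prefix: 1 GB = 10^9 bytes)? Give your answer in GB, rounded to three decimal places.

488,370.853 GB

Total = 5,099 × 89.2 GiB = 454830.8 GiB
= 454830.8 × 1,073,741,824 bytes = 488,370,852,803,379.2 bytes
1 GB = 1,000,000,000 bytes
488,370,852,803,379.2 / 1,000,000,000 = 488,370.853 GB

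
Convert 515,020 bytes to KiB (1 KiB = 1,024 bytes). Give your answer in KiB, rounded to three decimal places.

515,020 bytes given.
1 KiB = 2^10 bytes = 1,024 bytes
515,020 / 1,024 = 502.949 KiB

502.949 KiB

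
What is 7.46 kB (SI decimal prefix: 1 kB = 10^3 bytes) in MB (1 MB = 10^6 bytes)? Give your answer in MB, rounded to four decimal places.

7.46 kB = 7.46 × 10^3 bytes = 7,460 bytes
1 MB = 10^6 bytes = 1,000,000 bytes
7,460 / 1,000,000 = 0.0075 MB

0.0075 MB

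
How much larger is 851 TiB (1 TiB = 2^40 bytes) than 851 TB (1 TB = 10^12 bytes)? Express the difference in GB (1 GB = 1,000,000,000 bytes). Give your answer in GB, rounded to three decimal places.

851 TiB = 851 × 1,099,511,627,776 = 935,684,395,237,376 bytes
851 TB = 851 × 1,000,000,000,000 = 851,000,000,000,000 bytes
difference = 84,684,395,237,376 bytes
84,684,395,237,376 / 1,000,000,000 = 84,684.395 GB

84,684.395 GB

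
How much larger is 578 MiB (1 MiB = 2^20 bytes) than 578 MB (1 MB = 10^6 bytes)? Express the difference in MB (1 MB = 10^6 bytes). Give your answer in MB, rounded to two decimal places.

28.08 MB

578 MiB = 578 × 1,048,576 = 606,076,928 bytes
578 MB = 578 × 1,000,000 = 578,000,000 bytes
difference = 28,076,928 bytes
28,076,928 / 1,000,000 = 28.08 MB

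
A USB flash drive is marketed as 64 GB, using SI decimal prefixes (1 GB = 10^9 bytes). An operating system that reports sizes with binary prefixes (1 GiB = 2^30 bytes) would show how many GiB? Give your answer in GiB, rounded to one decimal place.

64 GB × 1,000,000,000 bytes/GB = 64,000,000,000 bytes
1 GiB = 1,073,741,824 bytes
64,000,000,000 / 1,073,741,824 = 59.6 GiB

59.6 GiB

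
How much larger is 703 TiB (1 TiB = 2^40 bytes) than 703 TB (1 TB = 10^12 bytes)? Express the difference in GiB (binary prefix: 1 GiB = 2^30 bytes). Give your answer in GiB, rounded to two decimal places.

65,152.23 GiB

703 TiB = 703 × 1,099,511,627,776 = 772,956,674,326,528 bytes
703 TB = 703 × 1,000,000,000,000 = 703,000,000,000,000 bytes
difference = 69,956,674,326,528 bytes
69,956,674,326,528 / 1,073,741,824 = 65,152.23 GiB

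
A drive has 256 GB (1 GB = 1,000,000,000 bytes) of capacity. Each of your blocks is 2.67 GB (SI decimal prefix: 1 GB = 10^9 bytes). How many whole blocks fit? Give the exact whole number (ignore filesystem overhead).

95

Capacity: 256 GB = 256,000,000,000 bytes
Per item: 2.67 GB = 2,670,000,000 bytes
⌊256,000,000,000 / 2,670,000,000⌋ = 95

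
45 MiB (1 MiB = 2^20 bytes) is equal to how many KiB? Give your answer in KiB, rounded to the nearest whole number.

45 MiB × 1,048,576 bytes/MiB = 47,185,920 bytes
1 KiB = 2^10 bytes = 1,024 bytes
47,185,920 / 1,024 = 46,080 KiB

46,080 KiB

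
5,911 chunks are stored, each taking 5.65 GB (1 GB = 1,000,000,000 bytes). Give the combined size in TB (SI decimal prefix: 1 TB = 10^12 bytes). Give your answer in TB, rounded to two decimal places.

33.40 TB

Total = 5,911 × 5.65 GB = 33397.15 GB
= 33397.15 × 1,000,000,000 bytes = 33,397,150,000,000 bytes
1 TB = 1,000,000,000,000 bytes
33,397,150,000,000 / 1,000,000,000,000 = 33.40 TB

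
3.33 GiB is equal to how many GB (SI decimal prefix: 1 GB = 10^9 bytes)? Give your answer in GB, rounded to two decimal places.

3.58 GB

3.33 GiB × 1,073,741,824 bytes/GiB = 3,575,560,273.92 bytes
1 GB = 10^9 bytes = 1,000,000,000 bytes
3,575,560,273.92 / 1,000,000,000 = 3.58 GB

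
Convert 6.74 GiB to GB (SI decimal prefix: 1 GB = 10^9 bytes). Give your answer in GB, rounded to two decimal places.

7.24 GB

6.74 GiB × 1,073,741,824 bytes/GiB = 7,237,019,893.76 bytes
1 GB = 10^9 bytes = 1,000,000,000 bytes
7,237,019,893.76 / 1,000,000,000 = 7.24 GB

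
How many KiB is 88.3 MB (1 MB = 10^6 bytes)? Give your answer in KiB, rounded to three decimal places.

86,230.469 KiB

88.3 MB = 88.3 × 10^6 bytes = 88,300,000 bytes
1 KiB = 2^10 bytes = 1,024 bytes
88,300,000 / 1,024 = 86,230.469 KiB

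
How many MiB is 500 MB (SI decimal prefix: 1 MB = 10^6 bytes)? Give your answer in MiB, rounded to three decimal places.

500 MB = 500 × 10^6 bytes = 500,000,000 bytes
1 MiB = 2^20 bytes = 1,048,576 bytes
500,000,000 / 1,048,576 = 476.837 MiB

476.837 MiB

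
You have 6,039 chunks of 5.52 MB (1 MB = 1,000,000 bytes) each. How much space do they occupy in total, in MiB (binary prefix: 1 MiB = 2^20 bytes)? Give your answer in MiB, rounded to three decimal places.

Total = 6,039 × 5.52 MB = 33335.28 MB
= 33335.28 × 1,000,000 bytes = 33,335,280,000 bytes
1 MiB = 1,048,576 bytes
33,335,280,000 / 1,048,576 = 31,791.000 MiB

31,791.000 MiB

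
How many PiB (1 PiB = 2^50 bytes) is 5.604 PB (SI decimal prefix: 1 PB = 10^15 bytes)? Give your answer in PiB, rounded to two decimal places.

4.98 PiB

5.604 PB × 1,000,000,000,000,000 bytes/PB = 5,604,000,000,000,000 bytes
1 PiB = 2^50 bytes = 1,125,899,906,842,624 bytes
5,604,000,000,000,000 / 1,125,899,906,842,624 = 4.98 PiB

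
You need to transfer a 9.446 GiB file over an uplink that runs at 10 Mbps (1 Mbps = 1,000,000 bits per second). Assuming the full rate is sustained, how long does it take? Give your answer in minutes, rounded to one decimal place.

9.446 GiB = 10,142,565,269.504 bytes = 81,140,522,156.032 bits
10 Mbps = 10,000,000 bits/s
time = 81,140,522,156.032 / 10,000,000 = 8,114.05 s
8,114.05 s / 60 = 135.2 minutes

135.2 minutes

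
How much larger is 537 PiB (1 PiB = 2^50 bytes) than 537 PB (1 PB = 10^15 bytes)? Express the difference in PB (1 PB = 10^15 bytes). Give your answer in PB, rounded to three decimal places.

67.608 PB

537 PiB = 537 × 1,125,899,906,842,624 = 604,608,249,974,489,088 bytes
537 PB = 537 × 1,000,000,000,000,000 = 537,000,000,000,000,000 bytes
difference = 67,608,249,974,489,088 bytes
67,608,249,974,489,088 / 1,000,000,000,000,000 = 67.608 PB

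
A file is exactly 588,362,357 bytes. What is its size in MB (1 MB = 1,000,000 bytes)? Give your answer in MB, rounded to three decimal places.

588.362 MB

588,362,357 bytes given.
1 MB = 1,000,000 bytes
588,362,357 / 1,000,000 = 588.362 MB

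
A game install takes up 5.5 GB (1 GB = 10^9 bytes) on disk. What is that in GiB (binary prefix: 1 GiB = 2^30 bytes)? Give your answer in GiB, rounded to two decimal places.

5.5 GB × 1,000,000,000 bytes/GB = 5,500,000,000 bytes
1 GiB = 2^30 bytes = 1,073,741,824 bytes
5,500,000,000 / 1,073,741,824 = 5.12 GiB

5.12 GiB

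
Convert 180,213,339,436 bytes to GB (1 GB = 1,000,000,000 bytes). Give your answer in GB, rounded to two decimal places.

180.21 GB

180,213,339,436 bytes given.
1 GB = 1,000,000,000 bytes
180,213,339,436 / 1,000,000,000 = 180.21 GB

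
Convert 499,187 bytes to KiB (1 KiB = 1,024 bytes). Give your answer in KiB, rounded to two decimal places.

499,187 bytes given.
1 KiB = 1,024 bytes
499,187 / 1,024 = 487.49 KiB

487.49 KiB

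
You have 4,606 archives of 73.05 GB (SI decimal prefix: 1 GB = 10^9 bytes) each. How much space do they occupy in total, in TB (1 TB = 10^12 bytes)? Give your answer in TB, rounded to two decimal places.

Total = 4,606 × 73.05 GB = 336468.3 GB
= 336468.3 × 1,000,000,000 bytes = 336,468,300,000,000 bytes
1 TB = 1,000,000,000,000 bytes
336,468,300,000,000 / 1,000,000,000,000 = 336.47 TB

336.47 TB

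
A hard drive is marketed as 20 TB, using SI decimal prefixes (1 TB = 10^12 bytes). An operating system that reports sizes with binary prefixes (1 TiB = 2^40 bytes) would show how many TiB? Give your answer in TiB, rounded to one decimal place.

18.2 TiB

20 TB = 20 × 10^12 bytes = 20,000,000,000,000 bytes
1 TiB = 2^40 bytes = 1,099,511,627,776 bytes
20,000,000,000,000 / 1,099,511,627,776 = 18.2 TiB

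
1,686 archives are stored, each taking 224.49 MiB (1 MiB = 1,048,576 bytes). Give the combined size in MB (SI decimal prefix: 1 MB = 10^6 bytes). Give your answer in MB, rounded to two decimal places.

Total = 1,686 × 224.49 MiB = 378490.14 MiB
= 378490.14 × 1,048,576 bytes = 396,875,677,040.64 bytes
1 MB = 1,000,000 bytes
396,875,677,040.64 / 1,000,000 = 396,875.68 MB

396,875.68 MB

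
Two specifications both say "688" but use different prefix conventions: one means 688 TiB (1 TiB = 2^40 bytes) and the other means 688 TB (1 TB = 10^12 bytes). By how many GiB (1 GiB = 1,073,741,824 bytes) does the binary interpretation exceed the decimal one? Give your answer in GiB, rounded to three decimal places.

63,762.069 GiB

688 TiB = 688 × 1,099,511,627,776 = 756,463,999,909,888 bytes
688 TB = 688 × 1,000,000,000,000 = 688,000,000,000,000 bytes
difference = 68,463,999,909,888 bytes
68,463,999,909,888 / 1,073,741,824 = 63,762.069 GiB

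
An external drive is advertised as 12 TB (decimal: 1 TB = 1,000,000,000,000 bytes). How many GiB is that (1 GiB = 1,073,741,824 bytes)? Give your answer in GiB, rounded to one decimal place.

11,175.9 GiB

12 TB = 12 × 10^12 bytes = 12,000,000,000,000 bytes
1 GiB = 1,073,741,824 bytes
12,000,000,000,000 / 1,073,741,824 = 11,175.9 GiB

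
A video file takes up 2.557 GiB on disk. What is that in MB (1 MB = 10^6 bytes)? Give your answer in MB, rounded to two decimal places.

2.557 GiB = 2.557 × 2^30 bytes = 2,745,557,843.968 bytes
1 MB = 1,000,000 bytes
2,745,557,843.968 / 1,000,000 = 2,745.56 MB

2,745.56 MB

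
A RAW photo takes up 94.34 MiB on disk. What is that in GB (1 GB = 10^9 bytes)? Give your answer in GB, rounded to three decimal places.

94.34 MiB = 94.34 × 2^20 bytes = 98,922,659.84 bytes
1 GB = 10^9 bytes = 1,000,000,000 bytes
98,922,659.84 / 1,000,000,000 = 0.099 GB

0.099 GB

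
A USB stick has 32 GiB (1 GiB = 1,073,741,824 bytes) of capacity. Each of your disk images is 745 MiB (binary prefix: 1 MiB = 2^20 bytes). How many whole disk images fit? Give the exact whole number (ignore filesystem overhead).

43

Capacity: 32 GiB = 34,359,738,368 bytes
Per item: 745 MiB = 781,189,120 bytes
⌊34,359,738,368 / 781,189,120⌋ = 43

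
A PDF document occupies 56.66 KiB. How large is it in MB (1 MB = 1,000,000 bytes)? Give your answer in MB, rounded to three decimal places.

0.058 MB

56.66 KiB = 56.66 × 2^10 bytes = 58,019.84 bytes
1 MB = 1,000,000 bytes
58,019.84 / 1,000,000 = 0.058 MB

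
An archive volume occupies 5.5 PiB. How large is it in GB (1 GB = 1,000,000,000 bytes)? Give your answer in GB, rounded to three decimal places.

5.5 PiB = 5.5 × 2^50 bytes = 6,192,449,487,634,432 bytes
1 GB = 10^9 bytes = 1,000,000,000 bytes
6,192,449,487,634,432 / 1,000,000,000 = 6,192,449.488 GB

6,192,449.488 GB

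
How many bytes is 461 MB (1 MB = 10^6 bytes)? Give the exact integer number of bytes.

461,000,000 bytes

461 × 1,000,000 = 461,000,000 bytes  (1 MB = 10^6 bytes)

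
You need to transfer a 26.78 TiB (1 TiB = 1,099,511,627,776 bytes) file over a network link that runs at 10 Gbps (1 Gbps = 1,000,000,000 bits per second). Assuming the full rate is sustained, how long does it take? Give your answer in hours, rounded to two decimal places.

6.54 hours

26.78 TiB = 29,444,921,391,841.28 bytes = 235,559,371,134,730.24 bits
10 Gbps = 10,000,000,000 bits/s
time = 235,559,371,134,730.24 / 10,000,000,000 = 23,555.9371 s
23,555.9371 s / 3600 = 6.54 hours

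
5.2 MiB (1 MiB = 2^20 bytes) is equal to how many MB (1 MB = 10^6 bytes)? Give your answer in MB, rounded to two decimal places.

5.2 MiB = 5.2 × 2^20 bytes = 5,452,595.2 bytes
1 MB = 10^6 bytes = 1,000,000 bytes
5,452,595.2 / 1,000,000 = 5.45 MB

5.45 MB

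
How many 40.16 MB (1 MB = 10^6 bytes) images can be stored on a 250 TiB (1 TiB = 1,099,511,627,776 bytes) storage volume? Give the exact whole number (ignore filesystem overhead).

6,844,569

Capacity: 250 TiB = 274,877,906,944,000 bytes
Per item: 40.16 MB = 40,160,000 bytes
⌊274,877,906,944,000 / 40,160,000⌋ = 6,844,569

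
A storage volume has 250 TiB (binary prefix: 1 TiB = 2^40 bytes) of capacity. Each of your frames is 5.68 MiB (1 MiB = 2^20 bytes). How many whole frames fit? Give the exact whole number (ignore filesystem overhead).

Capacity: 250 TiB = 274,877,906,944,000 bytes
Per item: 5.68 MiB = 5,955,911.68 bytes
⌊274,877,906,944,000 / 5,955,911.68⌋ = 46,152,112

46,152,112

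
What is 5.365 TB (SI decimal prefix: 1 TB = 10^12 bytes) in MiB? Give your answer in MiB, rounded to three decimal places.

5.365 TB = 5.365 × 10^12 bytes = 5,365,000,000,000 bytes
1 MiB = 2^20 bytes = 1,048,576 bytes
5,365,000,000,000 / 1,048,576 = 5,116,462.708 MiB

5,116,462.708 MiB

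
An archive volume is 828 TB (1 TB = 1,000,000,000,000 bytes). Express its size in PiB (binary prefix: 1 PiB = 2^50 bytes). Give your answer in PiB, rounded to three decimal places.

828 TB × 1,000,000,000,000 bytes/TB = 828,000,000,000,000 bytes
1 PiB = 1,125,899,906,842,624 bytes
828,000,000,000,000 / 1,125,899,906,842,624 = 0.735 PiB

0.735 PiB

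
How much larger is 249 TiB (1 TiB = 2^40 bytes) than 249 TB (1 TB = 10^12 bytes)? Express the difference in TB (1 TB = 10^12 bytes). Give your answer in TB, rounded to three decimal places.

249 TiB = 249 × 1,099,511,627,776 = 273,778,395,316,224 bytes
249 TB = 249 × 1,000,000,000,000 = 249,000,000,000,000 bytes
difference = 24,778,395,316,224 bytes
24,778,395,316,224 / 1,000,000,000,000 = 24.778 TB

24.778 TB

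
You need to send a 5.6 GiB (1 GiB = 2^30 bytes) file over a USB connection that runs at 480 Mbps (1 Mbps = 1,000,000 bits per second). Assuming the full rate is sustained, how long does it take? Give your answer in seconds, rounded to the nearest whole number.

100 seconds

5.6 GiB = 6,012,954,214.4 bytes = 48,103,633,715.2 bits
480 Mbps = 480,000,000 bits/s
time = 48,103,633,715.2 / 480,000,000 = 100 s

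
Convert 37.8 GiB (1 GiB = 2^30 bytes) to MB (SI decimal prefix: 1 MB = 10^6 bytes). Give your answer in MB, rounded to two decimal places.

40,587.44 MB

37.8 GiB = 37.8 × 2^30 bytes = 40,587,440,947.2 bytes
1 MB = 1,000,000 bytes
40,587,440,947.2 / 1,000,000 = 40,587.44 MB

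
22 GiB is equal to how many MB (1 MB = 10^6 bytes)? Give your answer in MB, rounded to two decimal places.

23,622.32 MB

22 GiB = 22 × 2^30 bytes = 23,622,320,128 bytes
1 MB = 10^6 bytes = 1,000,000 bytes
23,622,320,128 / 1,000,000 = 23,622.32 MB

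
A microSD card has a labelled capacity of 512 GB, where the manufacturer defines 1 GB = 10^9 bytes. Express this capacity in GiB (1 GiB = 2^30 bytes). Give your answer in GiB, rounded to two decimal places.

476.84 GiB

512 GB × 1,000,000,000 bytes/GB = 512,000,000,000 bytes
1 GiB = 2^30 bytes = 1,073,741,824 bytes
512,000,000,000 / 1,073,741,824 = 476.84 GiB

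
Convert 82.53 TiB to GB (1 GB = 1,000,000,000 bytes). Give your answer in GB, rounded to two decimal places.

82.53 TiB × 1,099,511,627,776 bytes/TiB = 90,742,694,640,353.28 bytes
1 GB = 1,000,000,000 bytes
90,742,694,640,353.28 / 1,000,000,000 = 90,742.69 GB

90,742.69 GB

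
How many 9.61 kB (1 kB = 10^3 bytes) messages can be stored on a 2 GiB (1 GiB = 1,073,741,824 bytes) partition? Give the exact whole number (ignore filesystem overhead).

223,463

Capacity: 2 GiB = 2,147,483,648 bytes
Per item: 9.61 kB = 9,610 bytes
⌊2,147,483,648 / 9,610⌋ = 223,463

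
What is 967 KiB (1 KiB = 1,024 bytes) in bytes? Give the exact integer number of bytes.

967 × 1,024 = 990,208 bytes  (1 KiB = 2^10 bytes)

990,208 bytes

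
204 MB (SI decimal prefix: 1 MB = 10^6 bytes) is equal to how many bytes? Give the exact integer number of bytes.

204 × 1,000,000 = 204,000,000 bytes

204,000,000 bytes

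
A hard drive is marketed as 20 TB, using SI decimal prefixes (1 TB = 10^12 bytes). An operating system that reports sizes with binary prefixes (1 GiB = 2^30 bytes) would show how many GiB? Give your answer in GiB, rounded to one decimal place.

18,626.5 GiB

20 TB × 1,000,000,000,000 bytes/TB = 20,000,000,000,000 bytes
1 GiB = 1,073,741,824 bytes
20,000,000,000,000 / 1,073,741,824 = 18,626.5 GiB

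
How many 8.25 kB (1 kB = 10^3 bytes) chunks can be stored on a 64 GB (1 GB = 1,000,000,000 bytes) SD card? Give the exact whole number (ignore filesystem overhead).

Capacity: 64 GB = 64,000,000,000 bytes
Per item: 8.25 kB = 8,250 bytes
⌊64,000,000,000 / 8,250⌋ = 7,757,575

7,757,575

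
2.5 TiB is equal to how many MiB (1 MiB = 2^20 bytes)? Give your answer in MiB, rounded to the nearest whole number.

2.5 TiB = 2.5 × 2^40 bytes = 2,748,779,069,440 bytes
1 MiB = 2^20 bytes = 1,048,576 bytes
2,748,779,069,440 / 1,048,576 = 2,621,440 MiB

2,621,440 MiB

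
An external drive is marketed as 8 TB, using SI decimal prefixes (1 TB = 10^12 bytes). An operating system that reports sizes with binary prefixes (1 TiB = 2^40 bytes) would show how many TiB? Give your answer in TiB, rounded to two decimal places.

8 TB × 1,000,000,000,000 bytes/TB = 8,000,000,000,000 bytes
1 TiB = 2^40 bytes = 1,099,511,627,776 bytes
8,000,000,000,000 / 1,099,511,627,776 = 7.28 TiB

7.28 TiB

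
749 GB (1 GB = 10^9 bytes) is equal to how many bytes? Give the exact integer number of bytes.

749 × 1,000,000,000 = 749,000,000,000 bytes  (1 GB = 10^9 bytes)

749,000,000,000 bytes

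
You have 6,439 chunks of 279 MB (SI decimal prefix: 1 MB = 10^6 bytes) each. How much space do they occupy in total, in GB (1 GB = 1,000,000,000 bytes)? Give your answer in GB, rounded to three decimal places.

1,796.481 GB

Total = 6,439 × 279 MB = 1,796,481 MB
= 1,796,481 × 1,000,000 bytes = 1,796,481,000,000 bytes
1 GB = 1,000,000,000 bytes
1,796,481,000,000 / 1,000,000,000 = 1,796.481 GB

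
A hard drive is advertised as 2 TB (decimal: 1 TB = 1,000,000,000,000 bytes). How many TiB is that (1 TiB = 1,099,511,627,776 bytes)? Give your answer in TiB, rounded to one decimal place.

2 TB = 2 × 10^12 bytes = 2,000,000,000,000 bytes
1 TiB = 2^40 bytes = 1,099,511,627,776 bytes
2,000,000,000,000 / 1,099,511,627,776 = 1.8 TiB

1.8 TiB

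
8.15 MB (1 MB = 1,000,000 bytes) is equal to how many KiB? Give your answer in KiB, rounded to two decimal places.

7,958.98 KiB

8.15 MB × 1,000,000 bytes/MB = 8,150,000 bytes
1 KiB = 2^10 bytes = 1,024 bytes
8,150,000 / 1,024 = 7,958.98 KiB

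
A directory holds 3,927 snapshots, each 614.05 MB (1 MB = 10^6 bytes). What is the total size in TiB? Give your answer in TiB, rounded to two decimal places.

Total = 3,927 × 614.05 MB = 2411374.35 MB
= 2411374.35 × 1,000,000 bytes = 2,411,374,350,000 bytes
1 TiB = 1,099,511,627,776 bytes
2,411,374,350,000 / 1,099,511,627,776 = 2.19 TiB

2.19 TiB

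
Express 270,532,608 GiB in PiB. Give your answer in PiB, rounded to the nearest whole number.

270,532,608 GiB × 1,073,741,824 bytes/GiB = 290,482,175,965,396,992 bytes
1 PiB = 2^50 bytes = 1,125,899,906,842,624 bytes
290,482,175,965,396,992 / 1,125,899,906,842,624 = 258 PiB

258 PiB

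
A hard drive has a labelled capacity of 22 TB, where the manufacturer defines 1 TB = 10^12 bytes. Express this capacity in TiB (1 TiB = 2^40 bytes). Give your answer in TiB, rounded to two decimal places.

22 TB = 22 × 10^12 bytes = 22,000,000,000,000 bytes
1 TiB = 2^40 bytes = 1,099,511,627,776 bytes
22,000,000,000,000 / 1,099,511,627,776 = 20.01 TiB

20.01 TiB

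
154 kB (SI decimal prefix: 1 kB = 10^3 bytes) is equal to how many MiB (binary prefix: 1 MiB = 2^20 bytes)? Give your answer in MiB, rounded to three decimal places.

154 kB × 1,000 bytes/kB = 154,000 bytes
1 MiB = 2^20 bytes = 1,048,576 bytes
154,000 / 1,048,576 = 0.147 MiB

0.147 MiB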